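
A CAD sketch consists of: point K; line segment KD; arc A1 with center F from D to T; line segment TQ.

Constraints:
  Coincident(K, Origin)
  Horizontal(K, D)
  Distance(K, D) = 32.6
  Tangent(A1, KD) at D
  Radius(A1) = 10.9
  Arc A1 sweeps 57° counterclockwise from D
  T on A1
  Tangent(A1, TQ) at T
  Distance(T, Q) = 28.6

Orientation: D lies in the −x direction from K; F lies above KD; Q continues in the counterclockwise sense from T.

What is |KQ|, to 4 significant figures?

30.00

K is at the origin; KD is horizontal with |KD| = 32.6 and D on the −x side, so D = (-32.60, 0.000). The tangent condition forces FD to be normal to KD, so F = D + (0, 10.9) = (-32.60, 10.90). On A1, D sits at bearing -90° from F; a 57° counterclockwise sweep puts T at bearing -33°, so T = F + 10.9·(cos -33°, sin -33°) = (-23.46, 4.963). The tangent condition forces FT to be normal to TQ, so TQ runs along (−sin -33°, cos -33°); with |TQ| = 28.6, Q = (-7.882, 28.95). Then |KQ| = |Q − K| = 30.00.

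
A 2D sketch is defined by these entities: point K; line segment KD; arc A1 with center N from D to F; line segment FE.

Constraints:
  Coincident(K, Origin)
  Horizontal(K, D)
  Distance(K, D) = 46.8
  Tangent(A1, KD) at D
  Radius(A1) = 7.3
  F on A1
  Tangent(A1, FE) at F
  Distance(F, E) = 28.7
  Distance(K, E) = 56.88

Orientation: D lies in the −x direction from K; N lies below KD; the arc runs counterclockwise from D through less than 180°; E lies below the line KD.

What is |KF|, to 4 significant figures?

54.53

K is at the origin; K and D share the same y with |KD| = 46.8 and D on the −x side, so D = (-46.80, 0.000). Since A1 is tangent to KD there, ND ⟂ KD, so N = D + (0, -7.3) = (-46.80, -7.300). Since NF ⟂ FE (tangency), |NE| = √(7.3² + 28.7²) = 29.61 regardless of where F sits on A1. So E lies on both circle(K, 56.88) and circle(N, 29.61); the below-KD intersection is E = (-43.44, -36.72). F is the foot of the tangent from E: F = (-53.62, -9.891).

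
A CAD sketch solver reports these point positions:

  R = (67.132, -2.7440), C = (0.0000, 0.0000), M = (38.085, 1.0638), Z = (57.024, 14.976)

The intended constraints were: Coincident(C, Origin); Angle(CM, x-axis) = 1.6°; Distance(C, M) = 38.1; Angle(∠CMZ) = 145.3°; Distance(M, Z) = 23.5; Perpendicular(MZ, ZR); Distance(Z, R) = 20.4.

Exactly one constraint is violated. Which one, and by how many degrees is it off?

Perpendicular(MZ, ZR) — off by 6.60°.

C = (0.00, 0.00) ✓; CM at 1.600° ✓; |CM| = 38.10 ✓; ∠CMZ = 145.3° ✓; |MZ| = 23.50 ✓; ∠(MZ, ZR) = 96.60° ✗; |ZR| = 20.40 ✓.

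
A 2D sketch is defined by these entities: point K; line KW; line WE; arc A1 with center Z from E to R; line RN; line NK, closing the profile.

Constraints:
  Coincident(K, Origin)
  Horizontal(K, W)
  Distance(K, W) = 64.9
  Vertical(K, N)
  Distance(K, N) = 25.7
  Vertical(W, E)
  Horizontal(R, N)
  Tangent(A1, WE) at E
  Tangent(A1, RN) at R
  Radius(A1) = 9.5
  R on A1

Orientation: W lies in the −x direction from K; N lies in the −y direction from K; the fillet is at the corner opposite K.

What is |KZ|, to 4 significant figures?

57.72

KN is vertical with |KN| = 25.7 and N on the −y side, so N = (0.000, -25.70). The virtual corner opposite K is at (-64.90, -25.70). The tangent condition forces ZE to be normal to WE and tangency of A1 to RN means the radius ZR is perpendicular to RN, with radius 9.5, so the center Z sits 9.5 in from both sides at Z = (-55.40, -16.20). Then |KZ| = |Z − K| = 57.72.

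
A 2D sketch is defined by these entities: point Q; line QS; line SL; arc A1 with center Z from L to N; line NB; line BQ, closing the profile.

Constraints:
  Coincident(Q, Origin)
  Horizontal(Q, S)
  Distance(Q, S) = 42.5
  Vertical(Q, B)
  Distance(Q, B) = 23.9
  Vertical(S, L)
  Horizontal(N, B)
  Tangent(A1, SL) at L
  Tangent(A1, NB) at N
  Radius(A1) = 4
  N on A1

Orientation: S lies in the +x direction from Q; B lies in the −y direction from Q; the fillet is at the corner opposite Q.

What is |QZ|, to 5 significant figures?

43.339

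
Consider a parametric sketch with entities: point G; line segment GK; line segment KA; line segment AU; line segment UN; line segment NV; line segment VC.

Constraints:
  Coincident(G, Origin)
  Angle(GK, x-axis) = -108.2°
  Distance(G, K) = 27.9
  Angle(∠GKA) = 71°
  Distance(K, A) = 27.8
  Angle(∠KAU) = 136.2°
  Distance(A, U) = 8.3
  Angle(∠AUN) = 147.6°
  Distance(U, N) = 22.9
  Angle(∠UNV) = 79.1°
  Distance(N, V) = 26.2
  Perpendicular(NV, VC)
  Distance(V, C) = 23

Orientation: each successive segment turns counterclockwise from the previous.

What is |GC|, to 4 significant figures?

20.24

G is at the origin; GK runs at -108.2° with length 27.9, so K = (-8.714, -26.50). ∠GKA = 71.0° gives KA at 0.8000° from the x-axis; with |KA| = 27.8, A = (19.08, -26.12). ∠KAU = 136.2° gives AU at 44.60° from the x-axis; with |AU| = 8.3, U = (24.99, -20.29). ∠AUN = 147.6° gives UN at 77.00° from the x-axis; with |UN| = 22.9, N = (30.14, 2.025). ∠UNV = 79.1° gives NV at 177.9° from the x-axis; with |NV| = 26.2, V = (3.962, 2.985). The perpendicularity gives VC at right angles to NV, so VC runs at -92.10°; with |VC| = 23.0, C = (3.119, -20.00). Then |GC| = |C − G| = 20.24.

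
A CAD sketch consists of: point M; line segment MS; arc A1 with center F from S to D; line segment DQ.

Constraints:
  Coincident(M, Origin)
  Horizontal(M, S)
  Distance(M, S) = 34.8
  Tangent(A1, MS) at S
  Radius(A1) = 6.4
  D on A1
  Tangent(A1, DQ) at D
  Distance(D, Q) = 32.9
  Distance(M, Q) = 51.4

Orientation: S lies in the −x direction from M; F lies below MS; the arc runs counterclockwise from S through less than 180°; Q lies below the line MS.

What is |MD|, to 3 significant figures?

41.8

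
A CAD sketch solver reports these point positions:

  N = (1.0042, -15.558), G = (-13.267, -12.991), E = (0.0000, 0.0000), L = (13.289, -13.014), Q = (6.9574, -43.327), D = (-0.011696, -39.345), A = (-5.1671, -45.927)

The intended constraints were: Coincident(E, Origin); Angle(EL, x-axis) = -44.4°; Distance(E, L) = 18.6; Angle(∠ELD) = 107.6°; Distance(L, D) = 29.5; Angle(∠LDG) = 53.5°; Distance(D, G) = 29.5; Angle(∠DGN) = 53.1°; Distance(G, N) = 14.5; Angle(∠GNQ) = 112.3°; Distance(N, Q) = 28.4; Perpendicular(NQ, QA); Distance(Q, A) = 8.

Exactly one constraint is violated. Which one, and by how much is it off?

Distance(Q, A) = 8 — off by 4.40.

E = (0.00, 0.00) ✓; EL at -44.40° ✓; |EL| = 18.60 ✓; ∠ELD = 107.6° ✓; |LD| = 29.50 ✓; ∠LDG = 53.50° ✓; |DG| = 29.50 ✓; ∠DGN = 53.10° ✓; |GN| = 14.50 ✓; ∠GNQ = 112.3° ✓; |NQ| = 28.40 ✓; ∠(NQ, QA) = 90.00° ✓; |QA| = 12.40 ✗.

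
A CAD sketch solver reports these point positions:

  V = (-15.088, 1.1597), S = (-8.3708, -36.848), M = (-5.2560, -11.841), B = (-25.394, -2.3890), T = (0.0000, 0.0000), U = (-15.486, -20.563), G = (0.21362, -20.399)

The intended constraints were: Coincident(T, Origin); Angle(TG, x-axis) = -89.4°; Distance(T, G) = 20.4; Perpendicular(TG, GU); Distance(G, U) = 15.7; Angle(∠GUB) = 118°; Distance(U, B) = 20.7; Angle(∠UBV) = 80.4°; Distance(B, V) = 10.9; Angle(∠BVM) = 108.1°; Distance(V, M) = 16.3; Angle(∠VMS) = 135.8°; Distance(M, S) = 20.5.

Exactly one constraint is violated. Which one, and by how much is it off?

Distance(M, S) = 20.5 — off by 4.70.

T = (0.00, 0.00) ✓; TG at -89.40° ✓; |TG| = 20.40 ✓; ∠(TG, GU) = 90.00° ✓; |GU| = 15.70 ✓; ∠GUB = 118.0° ✓; |UB| = 20.70 ✓; ∠UBV = 80.40° ✓; |BV| = 10.90 ✓; ∠BVM = 108.1° ✓; |VM| = 16.30 ✓; ∠VMS = 135.8° ✓; |MS| = 25.20 ✗.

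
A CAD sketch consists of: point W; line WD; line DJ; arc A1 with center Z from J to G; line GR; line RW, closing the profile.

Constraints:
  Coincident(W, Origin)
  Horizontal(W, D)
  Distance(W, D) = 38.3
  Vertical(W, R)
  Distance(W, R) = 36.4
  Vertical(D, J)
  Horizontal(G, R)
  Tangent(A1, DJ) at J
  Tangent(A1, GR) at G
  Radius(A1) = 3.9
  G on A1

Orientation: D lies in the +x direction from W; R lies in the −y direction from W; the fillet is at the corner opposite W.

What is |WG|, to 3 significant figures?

50.1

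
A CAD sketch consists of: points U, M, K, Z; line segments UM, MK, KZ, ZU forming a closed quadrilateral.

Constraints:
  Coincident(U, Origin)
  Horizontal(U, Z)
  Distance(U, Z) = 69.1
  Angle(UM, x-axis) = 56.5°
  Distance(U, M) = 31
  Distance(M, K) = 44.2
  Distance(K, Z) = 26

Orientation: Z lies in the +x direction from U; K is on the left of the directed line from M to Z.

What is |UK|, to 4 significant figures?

66.13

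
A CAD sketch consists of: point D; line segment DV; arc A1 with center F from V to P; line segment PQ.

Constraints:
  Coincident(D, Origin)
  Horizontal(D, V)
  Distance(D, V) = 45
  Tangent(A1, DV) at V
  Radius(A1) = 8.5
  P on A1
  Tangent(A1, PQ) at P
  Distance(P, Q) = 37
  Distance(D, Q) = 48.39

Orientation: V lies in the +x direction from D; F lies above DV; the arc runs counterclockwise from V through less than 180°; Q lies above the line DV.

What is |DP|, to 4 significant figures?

53.12

Checks: |FP| = 8.500 ✓; ∠(FP, PQ) = 90.00° ✓; |PQ| = 37.00 ✓; |DQ| = 48.39 ✓.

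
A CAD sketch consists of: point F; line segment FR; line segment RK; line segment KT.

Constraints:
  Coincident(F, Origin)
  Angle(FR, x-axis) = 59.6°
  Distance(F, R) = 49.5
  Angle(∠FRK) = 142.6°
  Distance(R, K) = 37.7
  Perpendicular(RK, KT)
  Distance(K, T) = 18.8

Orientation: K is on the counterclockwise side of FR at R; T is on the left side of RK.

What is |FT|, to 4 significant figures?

77.84

F is at the origin; FR runs at 59.6° with length 49.5, so R = 49.5·(cos 59.6°, sin 59.6°) = (25.05, 42.69). ∠FRK = 142.6°, so RK runs at 59.6° + (180° − 142.6°) = 97.00° from the x-axis; with |RK| = 37.7, K = R + 37.7·(cos 97.00°, sin 97.00°) = (20.45, 80.11). The perpendicularity gives KT at right angles to RK; with |KT| = 18.8 on the left of RK, T = K + 18.8·(-0.9925, -0.1219) = (1.794, 77.82). Then |FT| = |T − F| = 77.84.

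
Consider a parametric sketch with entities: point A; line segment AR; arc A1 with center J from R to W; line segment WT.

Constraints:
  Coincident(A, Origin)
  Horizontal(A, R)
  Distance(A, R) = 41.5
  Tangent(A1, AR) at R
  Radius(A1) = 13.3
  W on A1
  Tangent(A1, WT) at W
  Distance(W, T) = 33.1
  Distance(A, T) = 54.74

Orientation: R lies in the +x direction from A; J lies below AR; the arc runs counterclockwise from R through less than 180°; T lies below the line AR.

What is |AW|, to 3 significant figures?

31.3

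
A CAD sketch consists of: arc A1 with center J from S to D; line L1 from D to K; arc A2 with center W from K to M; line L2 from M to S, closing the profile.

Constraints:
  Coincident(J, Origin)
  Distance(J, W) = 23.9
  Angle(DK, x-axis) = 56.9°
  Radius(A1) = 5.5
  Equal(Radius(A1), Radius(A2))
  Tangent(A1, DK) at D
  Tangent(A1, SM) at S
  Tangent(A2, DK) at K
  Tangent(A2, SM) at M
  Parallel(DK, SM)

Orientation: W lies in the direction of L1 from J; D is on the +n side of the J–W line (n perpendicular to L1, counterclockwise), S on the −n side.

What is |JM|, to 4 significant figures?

24.52

Tangency of A1 to both parallel lines with radius 5.5 puts D and S at J ± 5.5·n: D = (-4.607, 3.004), S = (4.607, -3.004). Equal radii place K and M the same way about W: K = W + 5.5·n = (8.444, 23.03), M = W − 5.5·n = (17.66, 17.02). Then |JM| = |M − J| = 24.52.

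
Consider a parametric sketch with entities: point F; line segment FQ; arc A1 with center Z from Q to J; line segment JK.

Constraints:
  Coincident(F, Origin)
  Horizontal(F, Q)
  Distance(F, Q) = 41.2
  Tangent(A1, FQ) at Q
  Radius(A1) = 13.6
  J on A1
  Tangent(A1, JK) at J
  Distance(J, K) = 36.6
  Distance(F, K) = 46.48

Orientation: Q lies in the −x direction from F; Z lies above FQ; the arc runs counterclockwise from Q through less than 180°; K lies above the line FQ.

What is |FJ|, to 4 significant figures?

29.79

Checks: |ZJ| = 13.60 ✓; ∠(ZJ, JK) = 90.00° ✓; |JK| = 36.60 ✓; |FK| = 46.48 ✓.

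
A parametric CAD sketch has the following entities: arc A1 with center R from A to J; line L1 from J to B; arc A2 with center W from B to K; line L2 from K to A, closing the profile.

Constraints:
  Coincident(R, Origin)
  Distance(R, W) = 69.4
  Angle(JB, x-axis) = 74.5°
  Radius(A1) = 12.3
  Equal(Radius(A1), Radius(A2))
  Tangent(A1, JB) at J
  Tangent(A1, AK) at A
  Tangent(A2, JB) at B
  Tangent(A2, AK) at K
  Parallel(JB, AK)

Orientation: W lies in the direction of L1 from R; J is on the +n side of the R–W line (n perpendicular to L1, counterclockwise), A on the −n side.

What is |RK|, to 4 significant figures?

70.48

Tangency of A1 to both parallel lines with radius 12.3 puts J and A at R ± 12.3·n: J = (-11.85, 3.287), A = (11.85, -3.287). Equal radii place B and K the same way about W: B = W + 12.3·n = (6.694, 70.16), K = W − 12.3·n = (30.40, 63.59). Then |RK| = |K − R| = 70.48.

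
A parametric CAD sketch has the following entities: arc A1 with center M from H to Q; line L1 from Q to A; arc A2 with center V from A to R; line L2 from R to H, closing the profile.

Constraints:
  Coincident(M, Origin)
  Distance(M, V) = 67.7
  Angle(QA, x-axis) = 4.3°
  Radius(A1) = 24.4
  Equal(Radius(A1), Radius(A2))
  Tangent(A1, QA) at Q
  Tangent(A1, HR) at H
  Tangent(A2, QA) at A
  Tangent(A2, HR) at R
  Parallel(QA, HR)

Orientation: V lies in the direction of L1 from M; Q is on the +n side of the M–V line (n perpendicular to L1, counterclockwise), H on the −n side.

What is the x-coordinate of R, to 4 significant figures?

69.34

The slot axis is L1's direction at 4.3°, so u = (cos 4.3°, sin 4.3°) = (0.9972, 0.07498) and n = (−sin 4.3°, cos 4.3°) = (-0.07498, 0.9972). M is at the origin and V lies 67.7 along u from M, so V = 67.7·u = (67.51, 5.076). Tangency of A1 to both parallel lines with radius 24.4 puts Q and H at M ± 24.4·n: Q = (-1.829, 24.33), H = (1.829, -24.33). Equal radii place A and R the same way about V: A = V + 24.4·n = (65.68, 29.41), R = V − 24.4·n = (69.34, -19.26). So R.x = 69.34.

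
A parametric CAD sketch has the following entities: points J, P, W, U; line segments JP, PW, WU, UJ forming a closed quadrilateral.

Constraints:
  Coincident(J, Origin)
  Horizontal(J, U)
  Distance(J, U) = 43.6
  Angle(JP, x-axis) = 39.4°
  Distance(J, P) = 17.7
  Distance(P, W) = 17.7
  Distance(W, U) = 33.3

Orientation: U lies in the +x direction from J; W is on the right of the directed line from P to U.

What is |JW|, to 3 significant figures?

12.6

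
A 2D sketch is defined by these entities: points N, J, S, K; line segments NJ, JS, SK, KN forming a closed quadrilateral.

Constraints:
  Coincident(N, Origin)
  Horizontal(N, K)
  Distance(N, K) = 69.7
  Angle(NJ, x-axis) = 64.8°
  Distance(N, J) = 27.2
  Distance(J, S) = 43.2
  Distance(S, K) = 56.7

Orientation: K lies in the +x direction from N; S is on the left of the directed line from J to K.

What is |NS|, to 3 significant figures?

68.6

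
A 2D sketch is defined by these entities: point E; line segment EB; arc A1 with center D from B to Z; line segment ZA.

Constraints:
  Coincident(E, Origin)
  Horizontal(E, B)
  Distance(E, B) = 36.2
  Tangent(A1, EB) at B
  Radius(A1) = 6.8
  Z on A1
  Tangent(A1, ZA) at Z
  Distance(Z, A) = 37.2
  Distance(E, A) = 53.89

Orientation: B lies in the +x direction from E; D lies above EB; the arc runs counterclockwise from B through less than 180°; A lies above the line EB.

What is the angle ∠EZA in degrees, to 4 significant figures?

83.29°

Checks: ∠(DB, BE) = 90.00° ✓; |DB| = 6.800 ✓; |DZ| = 6.800 ✓; ∠(DZ, ZA) = 90.00° ✓; |ZA| = 37.20 ✓; |EA| = 53.89 ✓.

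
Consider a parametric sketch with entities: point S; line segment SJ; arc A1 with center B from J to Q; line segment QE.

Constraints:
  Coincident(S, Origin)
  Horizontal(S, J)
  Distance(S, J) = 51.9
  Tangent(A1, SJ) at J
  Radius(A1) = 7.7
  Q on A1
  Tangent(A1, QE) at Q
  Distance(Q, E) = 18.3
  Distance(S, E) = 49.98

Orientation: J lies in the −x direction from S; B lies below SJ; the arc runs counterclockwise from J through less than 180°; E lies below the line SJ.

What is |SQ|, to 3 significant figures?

58.5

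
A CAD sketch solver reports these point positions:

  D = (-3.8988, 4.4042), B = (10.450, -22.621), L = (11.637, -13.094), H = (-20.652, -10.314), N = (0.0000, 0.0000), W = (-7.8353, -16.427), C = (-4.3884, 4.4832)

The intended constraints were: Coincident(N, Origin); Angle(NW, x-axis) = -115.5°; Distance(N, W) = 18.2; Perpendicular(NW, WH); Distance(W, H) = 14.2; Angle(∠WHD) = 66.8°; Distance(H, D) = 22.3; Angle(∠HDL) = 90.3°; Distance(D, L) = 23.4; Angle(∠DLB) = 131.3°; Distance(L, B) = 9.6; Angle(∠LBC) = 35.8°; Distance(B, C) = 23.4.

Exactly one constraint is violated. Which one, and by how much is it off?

Distance(B, C) = 23.4 — off by 7.50.

N = (0.00, 0.00) ✓; NW at -115.5° ✓; |NW| = 18.20 ✓; ∠(NW, WH) = 90.00° ✓; |WH| = 14.20 ✓; ∠WHD = 66.80° ✓; |HD| = 22.30 ✓; ∠HDL = 90.30° ✓; |DL| = 23.40 ✓; ∠DLB = 131.3° ✓; |LB| = 9.601 ✓; ∠LBC = 35.80° ✓; |BC| = 30.90 ✗.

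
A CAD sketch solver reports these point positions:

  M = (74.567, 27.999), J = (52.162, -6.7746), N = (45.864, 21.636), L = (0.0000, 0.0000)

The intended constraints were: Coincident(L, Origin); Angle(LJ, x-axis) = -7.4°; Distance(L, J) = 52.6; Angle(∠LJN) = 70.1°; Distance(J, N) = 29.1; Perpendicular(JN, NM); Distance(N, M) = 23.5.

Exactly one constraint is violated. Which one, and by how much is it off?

Distance(N, M) = 23.5 — off by 5.90.

L = (0.00, 0.00) ✓; LJ at -7.400° ✓; |LJ| = 52.60 ✓; ∠LJN = 70.10° ✓; |JN| = 29.10 ✓; ∠(JN, NM) = 90.00° ✓; |NM| = 29.40 ✗.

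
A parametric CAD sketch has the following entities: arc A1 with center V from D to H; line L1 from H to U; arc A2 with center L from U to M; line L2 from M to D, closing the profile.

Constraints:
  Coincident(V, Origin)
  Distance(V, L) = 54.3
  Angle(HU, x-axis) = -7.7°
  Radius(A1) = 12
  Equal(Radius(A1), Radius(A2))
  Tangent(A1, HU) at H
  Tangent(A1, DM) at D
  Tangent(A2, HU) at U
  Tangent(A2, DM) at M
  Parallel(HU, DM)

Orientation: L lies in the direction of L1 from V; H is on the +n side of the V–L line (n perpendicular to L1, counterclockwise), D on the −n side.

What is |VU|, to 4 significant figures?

55.61

Tangency of A1 to both parallel lines with radius 12.0 puts H and D at V ± 12.0·n: H = (1.608, 11.89), D = (-1.608, -11.89). Equal radii place U and M the same way about L: U = L + 12.0·n = (55.42, 4.616), M = L − 12.0·n = (52.20, -19.17). Then |VU| = |U − V| = 55.61.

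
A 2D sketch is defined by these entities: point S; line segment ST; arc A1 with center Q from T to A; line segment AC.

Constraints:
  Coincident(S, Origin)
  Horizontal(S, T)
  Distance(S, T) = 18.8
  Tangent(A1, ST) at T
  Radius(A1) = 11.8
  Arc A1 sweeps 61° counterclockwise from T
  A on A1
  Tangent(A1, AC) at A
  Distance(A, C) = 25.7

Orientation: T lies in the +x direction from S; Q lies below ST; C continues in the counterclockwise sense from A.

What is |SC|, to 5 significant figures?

28.833

S is at the origin; ST is horizontal with |ST| = 18.8 and T on the +x side, so T = (18.800, 0.0000). A1 meets ST tangentially, so QT is at right angles to ST, so Q = T + (0, -11.8) = (18.800, -11.800). On A1, T sits at bearing 90° from Q; a 61° counterclockwise sweep puts A at bearing 151°, so A = Q + 11.8·(cos 151°, sin 151°) = (8.4795, -6.0792). Since A1 is tangent to AC there, QA ⟂ AC, so AC runs along (−sin 151°, cos 151°); with |AC| = 25.7, C = (-3.9801, -28.557). Then |SC| = |C − S| = 28.833.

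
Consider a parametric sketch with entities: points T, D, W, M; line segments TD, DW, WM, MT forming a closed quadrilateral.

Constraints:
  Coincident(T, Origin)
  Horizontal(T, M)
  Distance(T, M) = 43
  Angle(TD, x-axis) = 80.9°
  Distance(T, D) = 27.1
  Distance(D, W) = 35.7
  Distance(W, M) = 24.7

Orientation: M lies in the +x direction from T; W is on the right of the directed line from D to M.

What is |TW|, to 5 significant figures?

19.843

Checks: |DW| = 35.70 ✓; |WM| = 24.70 ✓.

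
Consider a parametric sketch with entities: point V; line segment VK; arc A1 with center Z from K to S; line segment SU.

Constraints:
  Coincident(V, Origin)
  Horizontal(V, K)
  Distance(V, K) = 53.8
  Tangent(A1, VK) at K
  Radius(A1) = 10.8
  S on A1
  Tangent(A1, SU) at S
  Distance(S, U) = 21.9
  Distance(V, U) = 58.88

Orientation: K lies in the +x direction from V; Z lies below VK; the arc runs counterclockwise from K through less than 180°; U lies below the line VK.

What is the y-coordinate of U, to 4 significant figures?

-34.46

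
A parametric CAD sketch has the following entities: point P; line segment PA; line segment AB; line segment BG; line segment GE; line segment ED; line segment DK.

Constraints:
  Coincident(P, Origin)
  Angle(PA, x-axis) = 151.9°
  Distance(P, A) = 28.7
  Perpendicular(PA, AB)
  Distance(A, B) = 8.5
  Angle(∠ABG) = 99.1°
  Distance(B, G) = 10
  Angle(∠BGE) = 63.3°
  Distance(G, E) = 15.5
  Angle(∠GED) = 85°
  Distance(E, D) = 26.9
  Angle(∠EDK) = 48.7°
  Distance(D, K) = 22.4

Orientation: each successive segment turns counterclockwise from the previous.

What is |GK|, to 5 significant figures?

10.854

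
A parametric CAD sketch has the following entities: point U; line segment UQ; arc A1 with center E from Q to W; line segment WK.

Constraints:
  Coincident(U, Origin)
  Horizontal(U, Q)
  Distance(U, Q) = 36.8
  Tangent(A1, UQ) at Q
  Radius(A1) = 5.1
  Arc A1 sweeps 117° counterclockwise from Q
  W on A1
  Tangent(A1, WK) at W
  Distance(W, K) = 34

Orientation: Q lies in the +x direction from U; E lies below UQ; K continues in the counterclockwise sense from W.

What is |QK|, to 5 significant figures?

39.251

On A1, Q sits at bearing 90° from E; a 117° counterclockwise sweep puts W at bearing 207°, so W = E + 5.1·(cos 207°, sin 207°) = (32.256, -7.4154). Tangency of A1 to WK means the radius EW is perpendicular to WK, so WK runs along (−sin 207°, cos 207°); with |WK| = 34.0, K = (47.692, -37.710). Then |QK| = |K − Q| = 39.251.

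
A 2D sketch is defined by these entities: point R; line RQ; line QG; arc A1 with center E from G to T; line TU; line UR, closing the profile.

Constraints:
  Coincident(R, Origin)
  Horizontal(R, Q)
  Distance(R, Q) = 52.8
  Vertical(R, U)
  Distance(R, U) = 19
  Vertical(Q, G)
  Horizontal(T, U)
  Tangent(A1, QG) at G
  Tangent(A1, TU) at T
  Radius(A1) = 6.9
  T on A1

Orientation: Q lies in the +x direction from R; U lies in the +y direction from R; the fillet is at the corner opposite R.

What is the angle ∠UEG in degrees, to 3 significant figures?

171°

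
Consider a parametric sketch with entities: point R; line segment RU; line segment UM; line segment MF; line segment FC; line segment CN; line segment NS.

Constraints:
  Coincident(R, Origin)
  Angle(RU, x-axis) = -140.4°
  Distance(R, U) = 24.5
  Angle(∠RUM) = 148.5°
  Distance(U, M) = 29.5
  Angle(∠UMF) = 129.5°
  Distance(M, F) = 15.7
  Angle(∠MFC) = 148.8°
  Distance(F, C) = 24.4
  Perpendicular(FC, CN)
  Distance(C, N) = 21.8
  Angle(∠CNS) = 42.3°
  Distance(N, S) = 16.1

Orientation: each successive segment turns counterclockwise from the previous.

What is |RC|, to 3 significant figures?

68.1

R is at the origin; RU runs at -140.4° with length 24.5, so U = (-18.9, -15.6). ∠RUM = 148.5° gives UM at -109° from the x-axis; with |UM| = 29.5, M = (-28.4, -43.5). ∠UMF = 129.5° gives MF at -58.4° from the x-axis; with |MF| = 15.7, F = (-20.2, -56.9). ∠MFC = 148.8° gives FC at -27.2° from the x-axis; with |FC| = 24.4, C = (1.50, -68.1). Then |RC| = |C − R| = 68.1.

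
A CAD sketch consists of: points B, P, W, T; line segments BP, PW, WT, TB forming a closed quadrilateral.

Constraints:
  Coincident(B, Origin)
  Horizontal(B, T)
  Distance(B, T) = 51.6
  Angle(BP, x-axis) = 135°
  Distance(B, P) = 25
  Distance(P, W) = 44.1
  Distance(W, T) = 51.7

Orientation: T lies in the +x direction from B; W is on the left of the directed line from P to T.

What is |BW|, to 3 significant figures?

45.4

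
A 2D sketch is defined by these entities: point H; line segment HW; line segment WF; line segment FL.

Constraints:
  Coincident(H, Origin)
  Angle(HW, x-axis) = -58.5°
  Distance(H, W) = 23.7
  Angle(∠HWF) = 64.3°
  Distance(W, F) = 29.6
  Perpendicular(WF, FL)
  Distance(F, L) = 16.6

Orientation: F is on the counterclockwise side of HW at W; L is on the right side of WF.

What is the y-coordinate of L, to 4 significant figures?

-4.319

∠HWF = 64.3°, so WF runs at -58.5° + (180° − 64.3°) = 57.20° from the x-axis; with |WF| = 29.6, F = W + 29.6·(cos 57.20°, sin 57.20°) = (28.42, 4.673). The perpendicularity gives FL at right angles to WF; with |FL| = 16.6 on the right of WF, L = F + 16.6·(0.8406, -0.5417) = (42.37, -4.319). So L.y = -4.319.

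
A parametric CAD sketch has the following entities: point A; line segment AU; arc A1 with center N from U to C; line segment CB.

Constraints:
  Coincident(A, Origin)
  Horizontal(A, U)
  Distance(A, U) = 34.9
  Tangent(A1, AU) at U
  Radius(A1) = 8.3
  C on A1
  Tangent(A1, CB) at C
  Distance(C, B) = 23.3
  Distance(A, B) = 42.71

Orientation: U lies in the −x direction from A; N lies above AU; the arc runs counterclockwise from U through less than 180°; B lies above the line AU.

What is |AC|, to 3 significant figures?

28.1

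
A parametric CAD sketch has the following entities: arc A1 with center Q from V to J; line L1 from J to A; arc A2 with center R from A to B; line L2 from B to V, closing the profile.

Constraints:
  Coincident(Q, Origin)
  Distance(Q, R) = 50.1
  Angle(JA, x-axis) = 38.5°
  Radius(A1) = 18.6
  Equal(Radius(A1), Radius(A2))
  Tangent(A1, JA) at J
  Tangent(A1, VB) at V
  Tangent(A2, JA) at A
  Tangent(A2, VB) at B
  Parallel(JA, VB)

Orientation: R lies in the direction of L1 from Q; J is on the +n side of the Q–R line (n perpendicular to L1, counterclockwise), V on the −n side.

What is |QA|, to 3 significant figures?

53.4

Tangency of A1 to both parallel lines with radius 18.6 puts J and V at Q ± 18.6·n: J = (-11.6, 14.6), V = (11.6, -14.6). Equal radii place A and B the same way about R: A = R + 18.6·n = (27.6, 45.7), B = R − 18.6·n = (50.8, 16.6). Then |QA| = |A − Q| = 53.4.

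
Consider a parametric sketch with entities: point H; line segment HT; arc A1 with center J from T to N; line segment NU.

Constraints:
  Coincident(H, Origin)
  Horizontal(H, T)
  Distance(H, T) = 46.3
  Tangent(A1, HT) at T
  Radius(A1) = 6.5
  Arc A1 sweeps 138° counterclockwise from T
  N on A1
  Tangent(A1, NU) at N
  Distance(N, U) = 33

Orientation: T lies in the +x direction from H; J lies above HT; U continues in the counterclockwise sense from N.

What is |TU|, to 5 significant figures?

39.030

H is at the origin; H and T share the same y with |HT| = 46.3 and T on the +x side, so T = (46.300, 0.0000). A1 meets HT tangentially, so JT is at right angles to HT, so J = T + (0, 6.5) = (46.300, 6.5000). On A1, T sits at bearing -90° from J; a 138° counterclockwise sweep puts N at bearing 48°, so N = J + 6.5·(cos 48°, sin 48°) = (50.649, 11.330). The tangent condition forces JN to be normal to NU, so NU runs along (−sin 48°, cos 48°); with |NU| = 33.0, U = (26.126, 33.412). Then |TU| = |U − T| = 39.030.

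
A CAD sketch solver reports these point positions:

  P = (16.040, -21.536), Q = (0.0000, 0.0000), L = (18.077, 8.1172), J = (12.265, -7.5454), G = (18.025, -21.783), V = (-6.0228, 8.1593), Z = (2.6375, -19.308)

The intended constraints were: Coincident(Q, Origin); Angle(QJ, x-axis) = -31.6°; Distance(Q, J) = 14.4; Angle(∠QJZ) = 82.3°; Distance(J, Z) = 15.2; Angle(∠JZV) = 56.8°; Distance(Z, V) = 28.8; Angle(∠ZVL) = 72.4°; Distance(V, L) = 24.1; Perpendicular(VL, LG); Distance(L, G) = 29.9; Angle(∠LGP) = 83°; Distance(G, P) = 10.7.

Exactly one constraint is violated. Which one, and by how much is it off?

Distance(G, P) = 10.7 — off by 8.70.

Q = (0.00, 0.00) ✓; QJ at -31.60° ✓; |QJ| = 14.40 ✓; ∠QJZ = 82.30° ✓; |JZ| = 15.20 ✓; ∠JZV = 56.80° ✓; |ZV| = 28.80 ✓; ∠ZVL = 72.40° ✓; |VL| = 24.10 ✓; ∠(VL, LG) = 90.00° ✓; |LG| = 29.90 ✓; ∠LGP = 83.01° ✓; |GP| = 2.000 ✗.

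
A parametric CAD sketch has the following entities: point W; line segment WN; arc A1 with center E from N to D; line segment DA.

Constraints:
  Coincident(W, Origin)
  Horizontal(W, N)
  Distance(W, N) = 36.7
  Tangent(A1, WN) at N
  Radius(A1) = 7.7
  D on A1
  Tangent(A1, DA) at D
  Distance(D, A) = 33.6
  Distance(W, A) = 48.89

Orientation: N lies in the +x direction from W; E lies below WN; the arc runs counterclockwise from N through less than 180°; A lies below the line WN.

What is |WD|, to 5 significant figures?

29.902

Checks: |WN| = 36.70 ✓; ∠(EN, NW) = 90.00° ✓; |EN| = 7.700 ✓; |ED| = 7.700 ✓; ∠(ED, DA) = 90.00° ✓; |DA| = 33.60 ✓; |WA| = 48.89 ✓.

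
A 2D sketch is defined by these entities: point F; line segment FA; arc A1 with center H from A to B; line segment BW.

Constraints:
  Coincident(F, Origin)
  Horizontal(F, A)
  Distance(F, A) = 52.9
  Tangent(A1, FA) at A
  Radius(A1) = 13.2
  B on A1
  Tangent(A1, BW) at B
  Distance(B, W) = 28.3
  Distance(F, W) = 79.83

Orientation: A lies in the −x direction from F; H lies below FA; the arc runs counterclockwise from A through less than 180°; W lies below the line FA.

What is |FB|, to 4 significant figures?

67.05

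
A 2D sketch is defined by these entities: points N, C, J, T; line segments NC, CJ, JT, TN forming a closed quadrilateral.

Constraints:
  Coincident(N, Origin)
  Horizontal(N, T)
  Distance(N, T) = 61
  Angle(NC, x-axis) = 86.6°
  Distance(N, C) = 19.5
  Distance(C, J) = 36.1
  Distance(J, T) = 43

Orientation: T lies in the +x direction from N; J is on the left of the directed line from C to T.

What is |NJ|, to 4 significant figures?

48.12

N is at the origin; NT is horizontal with |NT| = 61.0 and T in +x, so T = (61.0, 0). NC runs at 86.6° with |NC| = 19.5, so C = (1.156, 19.47). J is determined by |CJ| = 36.1 and |JT| = 43.0 together: it lies at the intersection of circle(C, 36.1) and circle(T, 43.0). With |CT| = 62.93, the foot of the radical line on CT is 27.13 from C and the perpendicular offset is √(36.1² − 27.13²) = 23.82. Taking the left-of-CT solution: J = (34.32, 33.72).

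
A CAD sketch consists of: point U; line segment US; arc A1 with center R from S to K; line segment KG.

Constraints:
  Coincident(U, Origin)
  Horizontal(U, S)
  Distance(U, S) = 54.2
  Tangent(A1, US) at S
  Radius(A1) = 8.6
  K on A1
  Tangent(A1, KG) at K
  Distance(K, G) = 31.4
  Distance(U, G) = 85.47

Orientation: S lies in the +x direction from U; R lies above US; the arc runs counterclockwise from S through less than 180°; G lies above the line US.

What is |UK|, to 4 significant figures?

60.82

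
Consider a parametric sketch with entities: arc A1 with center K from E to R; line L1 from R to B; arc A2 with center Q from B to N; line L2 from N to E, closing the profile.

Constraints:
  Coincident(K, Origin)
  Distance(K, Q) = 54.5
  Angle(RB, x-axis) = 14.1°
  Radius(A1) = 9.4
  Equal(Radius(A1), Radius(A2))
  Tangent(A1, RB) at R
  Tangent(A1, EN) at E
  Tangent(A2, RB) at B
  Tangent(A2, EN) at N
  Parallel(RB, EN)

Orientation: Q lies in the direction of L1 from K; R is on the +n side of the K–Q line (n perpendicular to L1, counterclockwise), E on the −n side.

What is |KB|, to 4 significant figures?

55.30

Tangency of A1 to both parallel lines with radius 9.4 puts R and E at K ± 9.4·n: R = (-2.290, 9.117), E = (2.290, -9.117). Equal radii place B and N the same way about Q: B = Q + 9.4·n = (50.57, 22.39), N = Q − 9.4·n = (55.15, 4.160). Then |KB| = |B − K| = 55.30.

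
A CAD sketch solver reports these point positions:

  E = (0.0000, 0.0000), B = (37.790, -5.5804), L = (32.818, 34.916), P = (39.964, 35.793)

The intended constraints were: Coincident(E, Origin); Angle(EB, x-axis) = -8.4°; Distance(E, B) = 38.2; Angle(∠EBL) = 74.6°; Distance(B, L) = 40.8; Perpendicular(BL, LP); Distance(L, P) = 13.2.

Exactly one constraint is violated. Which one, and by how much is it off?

Distance(L, P) = 13.2 — off by 6.00.

E = (0.00, 0.00) ✓; EB at -8.400° ✓; |EB| = 38.20 ✓; ∠EBL = 74.60° ✓; |BL| = 40.80 ✓; ∠(BL, LP) = 90.00° ✓; |LP| = 7.200 ✗.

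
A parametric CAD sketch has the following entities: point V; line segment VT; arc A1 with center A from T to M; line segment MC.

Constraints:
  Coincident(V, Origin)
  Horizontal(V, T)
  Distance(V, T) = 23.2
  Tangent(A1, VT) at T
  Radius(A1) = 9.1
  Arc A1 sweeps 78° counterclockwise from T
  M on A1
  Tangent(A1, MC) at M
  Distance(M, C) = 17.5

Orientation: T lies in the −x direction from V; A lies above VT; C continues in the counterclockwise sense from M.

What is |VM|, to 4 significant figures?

16.01

V is at the origin; V and T share the same y with |VT| = 23.2 and T on the −x side, so T = (-23.20, 0.000). A1 meets VT tangentially, so AT is at right angles to VT, so A = T + (0, 9.1) = (-23.20, 9.100). On A1, T sits at bearing -90° from A; a 78° counterclockwise sweep puts M at bearing -12°, so M = A + 9.1·(cos -12°, sin -12°) = (-14.30, 7.208). Then |VM| = |M − V| = 16.01.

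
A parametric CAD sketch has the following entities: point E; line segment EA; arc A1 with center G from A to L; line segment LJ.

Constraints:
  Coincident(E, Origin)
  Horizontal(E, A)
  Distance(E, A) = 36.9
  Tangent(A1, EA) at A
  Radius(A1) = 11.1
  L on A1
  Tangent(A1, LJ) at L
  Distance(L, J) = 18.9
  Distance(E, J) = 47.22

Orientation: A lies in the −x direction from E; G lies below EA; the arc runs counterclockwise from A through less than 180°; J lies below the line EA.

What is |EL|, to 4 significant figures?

49.03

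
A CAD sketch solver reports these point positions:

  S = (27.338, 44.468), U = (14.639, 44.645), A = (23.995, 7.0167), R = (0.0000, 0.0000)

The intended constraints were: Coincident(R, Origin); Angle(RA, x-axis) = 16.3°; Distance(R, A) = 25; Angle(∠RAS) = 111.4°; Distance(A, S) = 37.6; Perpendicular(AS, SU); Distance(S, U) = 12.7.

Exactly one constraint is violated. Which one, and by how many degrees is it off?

Perpendicular(AS, SU) — off by 4.30°.

R = (0.00, 0.00) ✓; RA at 16.30° ✓; |RA| = 25.00 ✓; ∠RAS = 111.4° ✓; |AS| = 37.60 ✓; ∠(AS, SU) = 94.30° ✗; |SU| = 12.70 ✓.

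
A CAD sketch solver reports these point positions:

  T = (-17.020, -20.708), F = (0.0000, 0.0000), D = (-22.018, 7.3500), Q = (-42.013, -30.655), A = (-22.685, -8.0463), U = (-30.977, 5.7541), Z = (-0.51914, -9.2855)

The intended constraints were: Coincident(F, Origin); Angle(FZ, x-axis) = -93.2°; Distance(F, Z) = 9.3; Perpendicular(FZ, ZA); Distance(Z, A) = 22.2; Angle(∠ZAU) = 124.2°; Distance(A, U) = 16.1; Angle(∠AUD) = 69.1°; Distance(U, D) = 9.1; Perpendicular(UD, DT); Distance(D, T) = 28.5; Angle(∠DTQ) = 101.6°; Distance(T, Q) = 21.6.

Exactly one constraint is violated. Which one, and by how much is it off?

Distance(T, Q) = 21.6 — off by 5.30.

F = (0.00, 0.00) ✓; FZ at -93.20° ✓; |FZ| = 9.300 ✓; ∠(FZ, ZA) = 90.00° ✓; |ZA| = 22.20 ✓; ∠ZAU = 124.2° ✓; |AU| = 16.10 ✓; ∠AUD = 69.10° ✓; |UD| = 9.100 ✓; ∠(UD, DT) = 90.00° ✓; |DT| = 28.50 ✓; ∠DTQ = 101.6° ✓; |TQ| = 26.90 ✗.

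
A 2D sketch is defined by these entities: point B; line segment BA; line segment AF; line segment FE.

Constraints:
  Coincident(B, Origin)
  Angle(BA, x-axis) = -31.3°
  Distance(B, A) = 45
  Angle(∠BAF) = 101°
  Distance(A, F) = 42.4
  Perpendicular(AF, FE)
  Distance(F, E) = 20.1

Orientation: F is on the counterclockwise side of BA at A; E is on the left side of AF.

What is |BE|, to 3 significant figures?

56.4

B is at the origin; BA runs at -31.3° with length 45.0, so A = 45.0·(cos -31.3°, sin -31.3°) = (38.5, -23.4). ∠BAF = 101.0°, so AF runs at -31.3° + (180° − 101.0°) = 47.7° from the x-axis; with |AF| = 42.4, F = A + 42.4·(cos 47.7°, sin 47.7°) = (67.0, 7.98). The perpendicularity gives FE at right angles to AF; with |FE| = 20.1 on the left of AF, E = F + 20.1·(-0.740, 0.673) = (52.1, 21.5). Then |BE| = |E − B| = 56.4.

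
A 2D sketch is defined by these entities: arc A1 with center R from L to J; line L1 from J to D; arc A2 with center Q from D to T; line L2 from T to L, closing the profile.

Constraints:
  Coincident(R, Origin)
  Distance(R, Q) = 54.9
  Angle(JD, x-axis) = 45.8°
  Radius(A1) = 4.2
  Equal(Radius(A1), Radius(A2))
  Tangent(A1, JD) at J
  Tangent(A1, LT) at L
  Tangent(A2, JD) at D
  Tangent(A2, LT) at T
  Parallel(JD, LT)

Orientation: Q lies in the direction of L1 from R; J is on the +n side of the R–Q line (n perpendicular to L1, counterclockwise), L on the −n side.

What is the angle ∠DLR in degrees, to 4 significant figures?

81.30°

The slot axis is L1's direction at 45.8°, so u = (cos 45.8°, sin 45.8°) = (0.6972, 0.7169) and n = (−sin 45.8°, cos 45.8°) = (-0.7169, 0.6972). R is at the origin and Q lies 54.9 along u from R, so Q = 54.9·u = (38.27, 39.36). Tangency of A1 to both parallel lines with radius 4.2 puts J and L at R ± 4.2·n: J = (-3.011, 2.928), L = (3.011, -2.928). Equal radii place D and T the same way about Q: D = Q + 4.2·n = (35.26, 42.29), T = Q − 4.2·n = (41.29, 36.43). Then cos ∠DLR = LD·LR / (|LD||LR|), giving 81.30°.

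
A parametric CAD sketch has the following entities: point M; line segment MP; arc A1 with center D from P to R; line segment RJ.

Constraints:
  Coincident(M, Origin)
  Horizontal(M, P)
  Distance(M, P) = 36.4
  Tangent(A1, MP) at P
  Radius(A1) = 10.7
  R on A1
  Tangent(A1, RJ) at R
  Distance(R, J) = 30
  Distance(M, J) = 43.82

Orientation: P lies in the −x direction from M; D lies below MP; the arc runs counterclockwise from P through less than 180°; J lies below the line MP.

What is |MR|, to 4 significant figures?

47.32

Checks: |DP| = 10.70 ✓; |DR| = 10.70 ✓; ∠(DR, RJ) = 90.00° ✓; |RJ| = 30.00 ✓; |MJ| = 43.82 ✓.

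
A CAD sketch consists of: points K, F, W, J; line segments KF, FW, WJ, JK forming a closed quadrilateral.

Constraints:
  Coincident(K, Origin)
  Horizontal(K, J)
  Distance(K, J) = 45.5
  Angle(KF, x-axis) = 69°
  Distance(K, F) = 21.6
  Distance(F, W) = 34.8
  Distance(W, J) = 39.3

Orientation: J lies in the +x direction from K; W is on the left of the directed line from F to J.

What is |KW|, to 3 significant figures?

53.6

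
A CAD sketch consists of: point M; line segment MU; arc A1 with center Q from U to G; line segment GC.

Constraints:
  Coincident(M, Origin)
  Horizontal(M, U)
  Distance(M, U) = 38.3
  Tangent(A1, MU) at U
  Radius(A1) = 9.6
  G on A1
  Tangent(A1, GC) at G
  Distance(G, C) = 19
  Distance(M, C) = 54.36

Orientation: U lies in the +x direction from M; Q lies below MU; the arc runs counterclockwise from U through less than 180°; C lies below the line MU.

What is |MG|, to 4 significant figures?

35.82

Checks: M = (0.00, 0.00) ✓; |QG| = 9.600 ✓; ∠(QG, GC) = 90.00° ✓; |GC| = 19.00 ✓; |MC| = 54.36 ✓.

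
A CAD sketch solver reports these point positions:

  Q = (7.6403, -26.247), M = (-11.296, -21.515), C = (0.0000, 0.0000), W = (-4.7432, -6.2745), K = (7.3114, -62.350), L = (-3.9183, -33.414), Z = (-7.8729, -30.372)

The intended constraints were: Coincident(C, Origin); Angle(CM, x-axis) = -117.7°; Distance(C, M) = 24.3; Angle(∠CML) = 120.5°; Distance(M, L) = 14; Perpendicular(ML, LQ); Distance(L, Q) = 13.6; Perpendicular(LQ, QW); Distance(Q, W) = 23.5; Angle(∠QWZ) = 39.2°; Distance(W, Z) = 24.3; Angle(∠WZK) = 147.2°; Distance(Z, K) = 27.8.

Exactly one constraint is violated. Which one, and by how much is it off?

Distance(Z, K) = 27.8 — off by 7.60.

C = (0.00, 0.00) ✓; CM at -117.7° ✓; |CM| = 24.30 ✓; ∠CML = 120.5° ✓; |ML| = 14.00 ✓; ∠(ML, LQ) = 90.00° ✓; |LQ| = 13.60 ✓; ∠(LQ, QW) = 90.00° ✓; |QW| = 23.50 ✓; ∠QWZ = 39.20° ✓; |WZ| = 24.30 ✓; ∠WZK = 147.2° ✓; |ZK| = 35.40 ✗.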